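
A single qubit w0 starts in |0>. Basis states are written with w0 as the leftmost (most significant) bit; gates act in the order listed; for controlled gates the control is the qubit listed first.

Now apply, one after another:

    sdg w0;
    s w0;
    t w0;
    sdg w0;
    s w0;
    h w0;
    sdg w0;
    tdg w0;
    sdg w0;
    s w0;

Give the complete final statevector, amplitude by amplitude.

The resulting statevector has amplitude sqrt(2)/2 on |0>, -sqrt(2)*exp(I*pi/4)/2 on |1>.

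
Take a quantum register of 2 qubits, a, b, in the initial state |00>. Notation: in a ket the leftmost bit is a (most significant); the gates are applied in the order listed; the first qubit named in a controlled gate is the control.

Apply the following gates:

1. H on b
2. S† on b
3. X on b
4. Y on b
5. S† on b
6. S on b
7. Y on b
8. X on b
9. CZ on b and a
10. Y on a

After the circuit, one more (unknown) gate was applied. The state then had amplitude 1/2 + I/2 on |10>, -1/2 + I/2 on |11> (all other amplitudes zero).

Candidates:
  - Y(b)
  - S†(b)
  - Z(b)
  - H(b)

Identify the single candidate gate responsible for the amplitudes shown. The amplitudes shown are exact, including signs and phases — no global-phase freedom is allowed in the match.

The unique candidate consistent with the amplitudes is H(b). Key observation: the block from step 3 through step 8 cancels to the identity and can be dropped.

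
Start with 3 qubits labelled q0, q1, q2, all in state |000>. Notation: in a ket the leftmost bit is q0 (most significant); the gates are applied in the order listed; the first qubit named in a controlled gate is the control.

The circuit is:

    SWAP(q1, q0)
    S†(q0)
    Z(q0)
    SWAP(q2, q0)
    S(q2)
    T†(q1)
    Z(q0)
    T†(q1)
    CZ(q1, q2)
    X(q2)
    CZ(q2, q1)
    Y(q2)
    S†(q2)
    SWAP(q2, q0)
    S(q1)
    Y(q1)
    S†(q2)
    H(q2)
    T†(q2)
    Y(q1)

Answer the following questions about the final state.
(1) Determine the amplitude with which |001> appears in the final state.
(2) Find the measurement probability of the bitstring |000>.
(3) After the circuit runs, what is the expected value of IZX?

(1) |001> carries amplitude -sqrt(2)*exp(I*pi/4)/2 in the final state.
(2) The probability of measuring |000> is 1/2.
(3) In the final state, IZX has expectation sqrt(2)/2.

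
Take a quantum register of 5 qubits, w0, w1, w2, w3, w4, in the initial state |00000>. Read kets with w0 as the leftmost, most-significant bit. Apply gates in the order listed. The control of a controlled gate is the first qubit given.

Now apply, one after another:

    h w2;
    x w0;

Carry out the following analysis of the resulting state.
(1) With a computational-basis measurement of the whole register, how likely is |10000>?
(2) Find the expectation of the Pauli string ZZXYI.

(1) Outcome |10000> occurs with probability 1/2.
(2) In the final state, ZZXYI has expectation 0.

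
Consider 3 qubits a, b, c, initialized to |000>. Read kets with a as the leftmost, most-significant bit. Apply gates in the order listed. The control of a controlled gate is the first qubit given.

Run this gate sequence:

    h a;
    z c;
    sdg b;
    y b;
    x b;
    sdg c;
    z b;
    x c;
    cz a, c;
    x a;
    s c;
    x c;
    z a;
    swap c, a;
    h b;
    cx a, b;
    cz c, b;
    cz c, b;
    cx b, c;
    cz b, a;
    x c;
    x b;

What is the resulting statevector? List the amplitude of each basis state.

The final amplitudes are 1/2 on |000>, 1/2 on |001>, 1/2 on |010>, 1/2 on |011>, 0 on |100>, 0 on |101>, 0 on |110>, 0 on |111>. Key observation: the block from step 17 through step 18 cancels to the identity and can be dropped.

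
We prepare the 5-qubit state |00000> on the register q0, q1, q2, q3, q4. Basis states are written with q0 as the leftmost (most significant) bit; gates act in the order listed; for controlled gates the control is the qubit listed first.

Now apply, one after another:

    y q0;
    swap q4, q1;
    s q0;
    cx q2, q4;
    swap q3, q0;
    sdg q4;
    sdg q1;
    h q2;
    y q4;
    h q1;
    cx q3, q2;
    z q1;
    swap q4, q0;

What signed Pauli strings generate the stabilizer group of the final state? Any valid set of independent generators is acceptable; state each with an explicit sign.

The stabilizer group can be generated by -IXIII, +IIXII, -ZIIII, -IIIZI, +IIIIZ, among other valid generating sets.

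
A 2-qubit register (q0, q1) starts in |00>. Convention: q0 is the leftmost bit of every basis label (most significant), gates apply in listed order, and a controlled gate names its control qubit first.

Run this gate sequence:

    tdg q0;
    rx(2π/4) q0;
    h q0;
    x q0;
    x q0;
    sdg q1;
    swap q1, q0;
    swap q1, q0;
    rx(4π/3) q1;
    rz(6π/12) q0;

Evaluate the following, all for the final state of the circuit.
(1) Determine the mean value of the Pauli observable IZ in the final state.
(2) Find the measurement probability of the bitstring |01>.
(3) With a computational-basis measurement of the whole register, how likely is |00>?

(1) The expectation value of IZ is -1/2. Key observation: the block from step 7 through step 8 cancels to the identity and can be dropped.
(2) A full measurement returns |01> with probability 3/8.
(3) A full measurement returns |00> with probability 1/8.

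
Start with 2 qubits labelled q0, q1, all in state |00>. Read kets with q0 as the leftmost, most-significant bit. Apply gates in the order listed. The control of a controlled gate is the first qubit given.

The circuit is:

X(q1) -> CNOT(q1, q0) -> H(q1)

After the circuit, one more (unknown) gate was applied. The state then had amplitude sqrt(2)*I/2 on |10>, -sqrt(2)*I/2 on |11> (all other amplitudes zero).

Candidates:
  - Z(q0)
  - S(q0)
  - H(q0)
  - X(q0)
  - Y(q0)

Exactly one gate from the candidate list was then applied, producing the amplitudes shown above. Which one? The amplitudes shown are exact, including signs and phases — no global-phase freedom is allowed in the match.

The applied gate was S(q0).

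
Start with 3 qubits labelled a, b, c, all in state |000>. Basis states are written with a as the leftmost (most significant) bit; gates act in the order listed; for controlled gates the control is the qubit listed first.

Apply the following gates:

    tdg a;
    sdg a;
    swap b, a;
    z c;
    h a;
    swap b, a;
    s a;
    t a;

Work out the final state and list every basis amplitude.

The resulting statevector has amplitude sqrt(2)/2 on |000>, sqrt(2)/2 on |010>, and 0 on every other basis state.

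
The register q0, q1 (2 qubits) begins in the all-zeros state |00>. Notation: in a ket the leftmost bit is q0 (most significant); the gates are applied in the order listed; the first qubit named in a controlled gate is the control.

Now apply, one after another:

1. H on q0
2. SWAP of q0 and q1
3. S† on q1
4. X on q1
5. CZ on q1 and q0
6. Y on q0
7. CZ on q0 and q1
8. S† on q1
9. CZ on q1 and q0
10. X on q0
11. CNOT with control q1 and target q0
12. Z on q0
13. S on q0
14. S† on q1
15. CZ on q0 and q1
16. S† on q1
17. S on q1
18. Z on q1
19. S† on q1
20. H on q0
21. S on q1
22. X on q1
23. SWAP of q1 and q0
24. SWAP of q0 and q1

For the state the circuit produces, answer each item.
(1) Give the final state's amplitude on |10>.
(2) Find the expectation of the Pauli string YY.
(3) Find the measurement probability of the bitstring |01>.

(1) The final state's coefficient on |10> equals 1/2.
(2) In the final state, YY has expectation 1.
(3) Outcome |01> occurs with probability 1/4.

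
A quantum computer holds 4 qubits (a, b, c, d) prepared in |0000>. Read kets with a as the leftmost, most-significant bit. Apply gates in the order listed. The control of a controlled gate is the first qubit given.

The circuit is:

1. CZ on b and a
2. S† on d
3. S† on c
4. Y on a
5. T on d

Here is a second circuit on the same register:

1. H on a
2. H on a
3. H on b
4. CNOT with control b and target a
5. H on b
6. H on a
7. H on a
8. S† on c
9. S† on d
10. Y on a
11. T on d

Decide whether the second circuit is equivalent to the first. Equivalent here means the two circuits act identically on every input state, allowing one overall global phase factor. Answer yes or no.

No: there is an input state on which the two circuits produce genuinely different outputs (not merely differing by a phase).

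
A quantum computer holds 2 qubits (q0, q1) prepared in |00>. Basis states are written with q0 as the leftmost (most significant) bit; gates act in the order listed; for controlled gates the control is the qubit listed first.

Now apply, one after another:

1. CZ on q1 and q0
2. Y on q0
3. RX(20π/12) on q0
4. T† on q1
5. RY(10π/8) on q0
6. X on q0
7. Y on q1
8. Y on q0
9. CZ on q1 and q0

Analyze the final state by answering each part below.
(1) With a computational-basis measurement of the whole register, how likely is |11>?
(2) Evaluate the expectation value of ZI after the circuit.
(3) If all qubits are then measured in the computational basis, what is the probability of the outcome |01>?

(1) Outcome |11> occurs with probability 1/2 - sqrt(2)/8.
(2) The observable ZI averages to sqrt(2)/4.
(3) Outcome |01> occurs with probability sqrt(2)/8 + 1/2.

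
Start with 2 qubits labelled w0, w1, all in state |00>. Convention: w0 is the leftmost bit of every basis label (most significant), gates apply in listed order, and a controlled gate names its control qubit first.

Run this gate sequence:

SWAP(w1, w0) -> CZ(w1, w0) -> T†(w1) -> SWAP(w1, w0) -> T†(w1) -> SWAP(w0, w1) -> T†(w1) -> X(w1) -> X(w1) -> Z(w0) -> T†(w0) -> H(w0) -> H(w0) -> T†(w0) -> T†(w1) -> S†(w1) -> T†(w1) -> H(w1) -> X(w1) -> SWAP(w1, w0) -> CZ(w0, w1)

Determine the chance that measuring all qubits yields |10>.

A full measurement returns |10> with probability 1/2.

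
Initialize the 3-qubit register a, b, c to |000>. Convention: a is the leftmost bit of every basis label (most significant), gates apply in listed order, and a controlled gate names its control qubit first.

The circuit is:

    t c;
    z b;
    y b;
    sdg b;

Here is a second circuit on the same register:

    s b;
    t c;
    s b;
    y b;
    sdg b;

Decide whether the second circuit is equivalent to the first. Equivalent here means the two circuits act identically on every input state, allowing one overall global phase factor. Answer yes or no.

Yes: on every input state the two circuits agree up to one overall phase factor.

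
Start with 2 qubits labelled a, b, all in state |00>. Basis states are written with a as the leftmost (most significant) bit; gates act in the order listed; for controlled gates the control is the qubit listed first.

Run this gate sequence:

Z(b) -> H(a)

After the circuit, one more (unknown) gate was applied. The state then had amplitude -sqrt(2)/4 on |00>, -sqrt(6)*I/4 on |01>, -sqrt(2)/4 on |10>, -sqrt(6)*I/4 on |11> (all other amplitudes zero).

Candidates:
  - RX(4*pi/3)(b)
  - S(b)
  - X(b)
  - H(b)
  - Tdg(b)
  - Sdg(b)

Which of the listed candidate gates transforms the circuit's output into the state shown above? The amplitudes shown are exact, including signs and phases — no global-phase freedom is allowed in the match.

The applied gate was RX(4*pi/3)(b).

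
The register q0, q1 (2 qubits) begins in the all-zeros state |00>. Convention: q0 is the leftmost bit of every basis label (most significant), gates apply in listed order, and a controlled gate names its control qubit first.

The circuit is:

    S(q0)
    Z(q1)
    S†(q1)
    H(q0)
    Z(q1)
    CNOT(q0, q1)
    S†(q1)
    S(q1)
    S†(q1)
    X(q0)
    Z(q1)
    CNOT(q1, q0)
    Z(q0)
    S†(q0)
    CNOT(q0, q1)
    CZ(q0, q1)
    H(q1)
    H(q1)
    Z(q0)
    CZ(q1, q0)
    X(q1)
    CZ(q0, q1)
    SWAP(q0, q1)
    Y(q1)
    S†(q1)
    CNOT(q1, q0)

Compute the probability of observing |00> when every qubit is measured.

A full measurement returns |00> with probability 1/2.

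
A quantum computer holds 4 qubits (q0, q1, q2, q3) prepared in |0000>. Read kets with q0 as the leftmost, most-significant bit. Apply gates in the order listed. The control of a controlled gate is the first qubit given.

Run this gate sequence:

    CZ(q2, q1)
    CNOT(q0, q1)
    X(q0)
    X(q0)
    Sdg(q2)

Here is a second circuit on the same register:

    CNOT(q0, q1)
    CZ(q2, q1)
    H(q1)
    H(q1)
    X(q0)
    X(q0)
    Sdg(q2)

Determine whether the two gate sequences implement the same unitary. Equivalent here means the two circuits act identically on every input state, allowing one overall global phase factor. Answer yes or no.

No — the two circuits implement different unitaries, even allowing a global phase.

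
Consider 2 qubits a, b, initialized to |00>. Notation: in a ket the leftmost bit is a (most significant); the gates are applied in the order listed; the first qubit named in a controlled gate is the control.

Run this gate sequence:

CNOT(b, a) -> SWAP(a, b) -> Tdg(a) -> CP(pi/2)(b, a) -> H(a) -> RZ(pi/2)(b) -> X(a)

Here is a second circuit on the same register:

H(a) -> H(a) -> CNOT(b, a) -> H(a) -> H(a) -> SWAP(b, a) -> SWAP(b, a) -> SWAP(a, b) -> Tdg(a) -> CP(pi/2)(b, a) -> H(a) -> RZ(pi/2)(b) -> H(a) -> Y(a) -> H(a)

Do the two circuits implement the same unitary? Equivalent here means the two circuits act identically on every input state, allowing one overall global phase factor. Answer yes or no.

No: there is an input state on which the two circuits produce genuinely different outputs (not merely differing by a phase).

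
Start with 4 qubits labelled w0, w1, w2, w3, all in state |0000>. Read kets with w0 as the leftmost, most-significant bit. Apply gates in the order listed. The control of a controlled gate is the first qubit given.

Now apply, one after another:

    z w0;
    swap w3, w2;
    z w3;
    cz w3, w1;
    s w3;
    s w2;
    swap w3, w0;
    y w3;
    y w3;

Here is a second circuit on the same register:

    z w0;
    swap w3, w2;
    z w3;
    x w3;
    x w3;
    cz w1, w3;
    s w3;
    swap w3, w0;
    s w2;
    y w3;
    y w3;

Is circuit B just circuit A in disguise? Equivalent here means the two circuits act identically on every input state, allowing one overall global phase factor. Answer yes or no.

Yes, they are equivalent — the unitaries differ by at most a global phase.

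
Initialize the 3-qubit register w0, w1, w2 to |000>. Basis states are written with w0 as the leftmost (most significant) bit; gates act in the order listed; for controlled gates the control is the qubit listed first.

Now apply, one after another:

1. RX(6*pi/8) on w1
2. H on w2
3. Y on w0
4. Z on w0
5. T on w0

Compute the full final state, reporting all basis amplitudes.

The final amplitudes are 0 on |000>, 0 on |001>, 0 on |010>, 0 on |011>, -sqrt(4 - 2*sqrt(2))*exp(3*I*pi/4)/4 on |100>, -sqrt(4 - 2*sqrt(2))*exp(3*I*pi/4)/4 on |101>, -sqrt(2*sqrt(2) + 4)*exp(I*pi/4)/4 on |110>, -sqrt(2*sqrt(2) + 4)*exp(I*pi/4)/4 on |111>.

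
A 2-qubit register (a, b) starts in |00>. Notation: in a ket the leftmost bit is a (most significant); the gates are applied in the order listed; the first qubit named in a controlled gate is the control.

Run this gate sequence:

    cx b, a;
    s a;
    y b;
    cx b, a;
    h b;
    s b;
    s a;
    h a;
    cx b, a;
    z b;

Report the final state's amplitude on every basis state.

After the circuit, the state carries amplitude -1/2 on |00>, I/2 on |01>, 1/2 on |10>, -I/2 on |11>.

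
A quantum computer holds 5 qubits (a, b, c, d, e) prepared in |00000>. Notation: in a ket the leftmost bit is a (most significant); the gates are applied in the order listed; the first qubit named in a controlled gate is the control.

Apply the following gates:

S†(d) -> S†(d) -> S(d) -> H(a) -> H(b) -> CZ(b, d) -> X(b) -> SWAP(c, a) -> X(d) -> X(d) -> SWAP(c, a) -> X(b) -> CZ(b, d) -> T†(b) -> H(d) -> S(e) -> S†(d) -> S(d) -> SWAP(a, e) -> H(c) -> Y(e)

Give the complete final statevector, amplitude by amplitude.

The resulting statevector has amplitude -I/4 on |00000>, I/4 on |00001>, -I/4 on |00010>, I/4 on |00011>, -I/4 on |00100>, I/4 on |00101>, -I/4 on |00110>, I/4 on |00111>, -exp(I*pi/4)/4 on |01000>, exp(I*pi/4)/4 on |01001>, -exp(I*pi/4)/4 on |01010>, exp(I*pi/4)/4 on |01011>, -exp(I*pi/4)/4 on |01100>, exp(I*pi/4)/4 on |01101>, -exp(I*pi/4)/4 on |01110>, exp(I*pi/4)/4 on |01111>, 0 on |10000>, 0 on |10001>, 0 on |10010>, 0 on |10011>, 0 on |10100>, 0 on |10101>, 0 on |10110>, 0 on |10111>, 0 on |11000>, 0 on |11001>, 0 on |11010>, 0 on |11011>, 0 on |11100>, 0 on |11101>, 0 on |11110>, 0 on |11111>.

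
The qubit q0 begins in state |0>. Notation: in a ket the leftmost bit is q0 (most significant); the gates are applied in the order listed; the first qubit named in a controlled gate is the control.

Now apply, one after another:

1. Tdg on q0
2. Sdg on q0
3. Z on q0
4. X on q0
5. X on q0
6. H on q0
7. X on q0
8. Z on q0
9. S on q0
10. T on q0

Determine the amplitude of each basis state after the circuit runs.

The resulting statevector has amplitude sqrt(2)/2 on |0>, -sqrt(2)*exp(3*I*pi/4)/2 on |1>.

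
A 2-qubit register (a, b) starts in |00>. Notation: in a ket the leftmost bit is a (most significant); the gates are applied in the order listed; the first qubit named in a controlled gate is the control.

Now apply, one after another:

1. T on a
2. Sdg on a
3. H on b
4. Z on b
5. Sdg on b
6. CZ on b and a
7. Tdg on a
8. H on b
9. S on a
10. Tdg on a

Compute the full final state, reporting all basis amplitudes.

After the circuit, the state carries amplitude 1/2 + I/2 on |00>, 1/2 - I/2 on |01>, 0 on |10>, 0 on |11>.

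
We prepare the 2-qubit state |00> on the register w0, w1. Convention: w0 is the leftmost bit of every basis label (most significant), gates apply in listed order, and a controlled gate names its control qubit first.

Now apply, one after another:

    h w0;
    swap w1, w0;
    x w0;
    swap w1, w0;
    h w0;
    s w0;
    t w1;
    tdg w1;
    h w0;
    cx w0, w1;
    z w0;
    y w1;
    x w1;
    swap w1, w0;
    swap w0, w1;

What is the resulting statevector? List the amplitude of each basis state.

The resulting statevector has amplitude 0 on |00>, -sqrt(2)*I/2 on |01>, -sqrt(2)*I/2 on |10>, 0 on |11>.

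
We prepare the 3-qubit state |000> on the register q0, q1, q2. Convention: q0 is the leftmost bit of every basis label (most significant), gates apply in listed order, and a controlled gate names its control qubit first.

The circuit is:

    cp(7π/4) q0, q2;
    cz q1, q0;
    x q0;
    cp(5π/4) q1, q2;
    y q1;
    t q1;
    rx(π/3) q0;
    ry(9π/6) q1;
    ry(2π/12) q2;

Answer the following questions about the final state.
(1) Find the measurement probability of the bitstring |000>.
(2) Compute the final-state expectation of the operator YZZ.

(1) A full measurement returns |000> with probability sqrt(3)/32 + 1/16.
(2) The expectation value of YZZ is 0.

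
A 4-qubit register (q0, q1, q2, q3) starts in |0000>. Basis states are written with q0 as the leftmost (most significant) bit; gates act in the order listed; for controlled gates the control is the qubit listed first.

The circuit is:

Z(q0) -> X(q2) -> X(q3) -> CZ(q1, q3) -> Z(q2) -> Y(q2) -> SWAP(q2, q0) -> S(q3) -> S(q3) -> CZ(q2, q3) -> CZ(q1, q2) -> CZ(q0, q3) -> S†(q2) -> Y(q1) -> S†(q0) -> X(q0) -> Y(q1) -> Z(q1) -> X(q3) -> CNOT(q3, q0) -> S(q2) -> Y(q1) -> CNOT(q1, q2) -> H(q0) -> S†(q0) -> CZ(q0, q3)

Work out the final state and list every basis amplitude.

The resulting statevector has amplitude sqrt(2)/2 on |0110>, sqrt(2)*I/2 on |1110>, and 0 on every other basis state.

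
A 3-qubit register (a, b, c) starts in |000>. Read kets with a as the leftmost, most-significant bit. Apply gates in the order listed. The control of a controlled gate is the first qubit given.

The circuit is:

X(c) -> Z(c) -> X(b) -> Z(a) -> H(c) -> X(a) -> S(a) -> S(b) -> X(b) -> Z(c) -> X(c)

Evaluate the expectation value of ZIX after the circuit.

The observable ZIX averages to -1.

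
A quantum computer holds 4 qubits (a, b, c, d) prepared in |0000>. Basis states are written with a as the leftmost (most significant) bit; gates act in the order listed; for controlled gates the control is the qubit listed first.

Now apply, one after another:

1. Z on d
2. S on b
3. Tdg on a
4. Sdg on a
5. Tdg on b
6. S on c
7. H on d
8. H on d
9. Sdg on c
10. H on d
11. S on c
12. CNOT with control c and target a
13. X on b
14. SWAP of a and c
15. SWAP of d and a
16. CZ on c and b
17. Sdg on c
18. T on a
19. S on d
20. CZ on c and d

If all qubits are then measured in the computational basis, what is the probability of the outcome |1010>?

The probability of measuring |1010> is 0. Key observation: gates 6-9 undo each other exactly, leaving only the rest of the circuit to track.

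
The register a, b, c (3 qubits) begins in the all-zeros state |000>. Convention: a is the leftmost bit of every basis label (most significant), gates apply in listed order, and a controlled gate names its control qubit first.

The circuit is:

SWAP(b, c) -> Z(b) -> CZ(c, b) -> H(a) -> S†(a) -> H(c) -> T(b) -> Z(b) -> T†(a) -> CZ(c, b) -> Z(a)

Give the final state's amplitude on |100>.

The amplitude on |100> is exp(I*pi/4)/2.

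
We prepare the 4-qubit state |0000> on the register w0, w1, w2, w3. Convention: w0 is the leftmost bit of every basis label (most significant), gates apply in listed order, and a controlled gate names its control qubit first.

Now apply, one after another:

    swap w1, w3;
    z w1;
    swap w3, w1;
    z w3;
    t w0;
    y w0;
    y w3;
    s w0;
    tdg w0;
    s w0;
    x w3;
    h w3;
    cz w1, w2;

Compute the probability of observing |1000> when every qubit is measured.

A full measurement returns |1000> with probability 1/2.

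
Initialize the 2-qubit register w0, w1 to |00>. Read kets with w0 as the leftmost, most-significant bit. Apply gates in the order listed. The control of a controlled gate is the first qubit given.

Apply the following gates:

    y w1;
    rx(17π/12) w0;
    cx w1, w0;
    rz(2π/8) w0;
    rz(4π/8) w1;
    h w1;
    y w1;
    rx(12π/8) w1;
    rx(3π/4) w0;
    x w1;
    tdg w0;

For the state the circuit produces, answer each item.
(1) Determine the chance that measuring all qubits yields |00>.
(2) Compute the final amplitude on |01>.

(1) A full measurement returns |00> with probability -sqrt(3)/16 - sqrt(6)/32 - sqrt(2)/32 + 5/16.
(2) The final state's coefficient on |01> equals (-sqrt(6) + sqrt(2) + 2*sqrt(3) - 2*sqrt(3)*I - 2*sqrt(3)*exp(I*pi/4) - sqrt(6)*exp(I*pi/4) - sqrt(2)*I - sqrt(2)*exp(3*I*pi/4) + sqrt(2)*exp(I*pi/4) + sqrt(6)*exp(3*I*pi/4) + sqrt(6)*I + 2*sqrt(3)*exp(3*I*pi/4))*exp(I*pi/8)/16.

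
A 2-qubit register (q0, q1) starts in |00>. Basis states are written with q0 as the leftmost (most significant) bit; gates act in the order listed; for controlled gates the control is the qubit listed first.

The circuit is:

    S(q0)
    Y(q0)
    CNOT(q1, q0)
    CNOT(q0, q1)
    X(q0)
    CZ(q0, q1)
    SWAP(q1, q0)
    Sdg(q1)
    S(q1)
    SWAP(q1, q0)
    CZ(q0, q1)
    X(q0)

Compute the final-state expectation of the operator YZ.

In the final state, YZ has expectation 0. Key observation: gates 5-12 undo each other exactly, leaving only the rest of the circuit to track.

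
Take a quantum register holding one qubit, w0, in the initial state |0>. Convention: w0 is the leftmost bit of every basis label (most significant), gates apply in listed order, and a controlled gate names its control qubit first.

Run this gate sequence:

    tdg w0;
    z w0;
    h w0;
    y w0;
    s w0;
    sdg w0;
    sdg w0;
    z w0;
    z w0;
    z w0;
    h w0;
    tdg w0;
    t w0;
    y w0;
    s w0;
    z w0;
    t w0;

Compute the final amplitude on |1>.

The amplitude on |1> is (-1 - I)*exp(I*pi/4)/2.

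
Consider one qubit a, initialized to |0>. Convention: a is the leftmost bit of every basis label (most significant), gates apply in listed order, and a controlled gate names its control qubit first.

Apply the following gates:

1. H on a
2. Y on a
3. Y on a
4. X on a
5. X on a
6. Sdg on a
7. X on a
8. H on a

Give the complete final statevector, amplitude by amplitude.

After the circuit, the state carries amplitude 1/2 - I/2 on |0>, -1/2 - I/2 on |1>.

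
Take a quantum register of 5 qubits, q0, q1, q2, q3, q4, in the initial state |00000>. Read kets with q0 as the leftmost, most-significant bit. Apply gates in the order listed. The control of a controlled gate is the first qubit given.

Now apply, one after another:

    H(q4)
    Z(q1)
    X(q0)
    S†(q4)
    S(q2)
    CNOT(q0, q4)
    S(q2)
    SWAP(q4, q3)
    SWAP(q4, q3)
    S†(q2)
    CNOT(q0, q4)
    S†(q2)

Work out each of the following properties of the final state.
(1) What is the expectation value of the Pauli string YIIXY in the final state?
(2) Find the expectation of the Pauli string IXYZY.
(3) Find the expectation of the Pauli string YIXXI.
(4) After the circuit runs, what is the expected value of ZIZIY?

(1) The expectation value of YIIXY is 0.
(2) The observable IXYZY averages to 0.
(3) In the final state, YIXXI has expectation 0.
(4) The observable ZIZIY averages to 1.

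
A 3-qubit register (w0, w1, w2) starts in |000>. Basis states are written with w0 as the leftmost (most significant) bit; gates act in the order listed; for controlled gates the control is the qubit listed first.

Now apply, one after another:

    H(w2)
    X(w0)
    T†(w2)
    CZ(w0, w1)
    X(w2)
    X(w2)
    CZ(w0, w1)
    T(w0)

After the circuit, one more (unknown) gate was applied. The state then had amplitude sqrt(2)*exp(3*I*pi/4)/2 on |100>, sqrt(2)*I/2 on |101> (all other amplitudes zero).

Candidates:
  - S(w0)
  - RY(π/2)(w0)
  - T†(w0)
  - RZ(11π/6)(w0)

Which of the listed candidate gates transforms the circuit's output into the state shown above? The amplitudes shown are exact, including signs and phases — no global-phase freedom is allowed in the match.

The applied gate was S(w0).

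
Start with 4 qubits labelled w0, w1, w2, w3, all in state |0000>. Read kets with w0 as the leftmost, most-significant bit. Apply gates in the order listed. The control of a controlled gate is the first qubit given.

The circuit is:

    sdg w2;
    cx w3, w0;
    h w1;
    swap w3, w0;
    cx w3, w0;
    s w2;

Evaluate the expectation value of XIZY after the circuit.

The expectation value of XIZY is 0.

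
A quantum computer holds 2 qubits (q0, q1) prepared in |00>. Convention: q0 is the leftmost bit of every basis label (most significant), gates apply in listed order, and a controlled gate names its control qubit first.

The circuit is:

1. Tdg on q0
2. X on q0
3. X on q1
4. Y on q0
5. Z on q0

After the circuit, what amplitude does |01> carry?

|01> carries amplitude -I in the final state.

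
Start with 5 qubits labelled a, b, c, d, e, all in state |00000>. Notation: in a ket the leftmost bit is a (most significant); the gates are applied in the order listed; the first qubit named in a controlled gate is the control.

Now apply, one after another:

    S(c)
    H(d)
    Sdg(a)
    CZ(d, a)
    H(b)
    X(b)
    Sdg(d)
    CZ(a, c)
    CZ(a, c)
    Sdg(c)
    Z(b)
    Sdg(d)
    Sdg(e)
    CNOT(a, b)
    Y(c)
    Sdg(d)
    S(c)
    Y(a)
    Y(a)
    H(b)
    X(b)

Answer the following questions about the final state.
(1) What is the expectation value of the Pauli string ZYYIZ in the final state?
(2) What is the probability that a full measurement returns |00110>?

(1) The expectation value of ZYYIZ is 0. Key observation: gates 8-9 undo each other exactly, leaving only the rest of the circuit to track.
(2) Outcome |00110> occurs with probability 1/2.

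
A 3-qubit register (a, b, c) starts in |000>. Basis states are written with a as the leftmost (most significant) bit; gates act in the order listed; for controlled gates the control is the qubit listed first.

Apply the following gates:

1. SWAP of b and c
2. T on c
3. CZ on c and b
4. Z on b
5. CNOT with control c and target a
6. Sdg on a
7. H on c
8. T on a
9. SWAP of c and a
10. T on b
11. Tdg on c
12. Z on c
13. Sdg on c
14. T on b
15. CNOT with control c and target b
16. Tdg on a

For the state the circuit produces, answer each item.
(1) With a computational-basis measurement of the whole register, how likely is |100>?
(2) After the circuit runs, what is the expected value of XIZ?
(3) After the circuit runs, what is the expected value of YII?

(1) Outcome |100> occurs with probability 1/2.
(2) The expectation value of XIZ is sqrt(2)/2.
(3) The observable YII averages to -sqrt(2)/2.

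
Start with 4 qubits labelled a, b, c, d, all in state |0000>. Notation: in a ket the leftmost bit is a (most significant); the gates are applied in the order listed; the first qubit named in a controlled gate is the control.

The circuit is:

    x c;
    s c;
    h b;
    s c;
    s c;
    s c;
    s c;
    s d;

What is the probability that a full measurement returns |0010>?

The probability of measuring |0010> is 1/2.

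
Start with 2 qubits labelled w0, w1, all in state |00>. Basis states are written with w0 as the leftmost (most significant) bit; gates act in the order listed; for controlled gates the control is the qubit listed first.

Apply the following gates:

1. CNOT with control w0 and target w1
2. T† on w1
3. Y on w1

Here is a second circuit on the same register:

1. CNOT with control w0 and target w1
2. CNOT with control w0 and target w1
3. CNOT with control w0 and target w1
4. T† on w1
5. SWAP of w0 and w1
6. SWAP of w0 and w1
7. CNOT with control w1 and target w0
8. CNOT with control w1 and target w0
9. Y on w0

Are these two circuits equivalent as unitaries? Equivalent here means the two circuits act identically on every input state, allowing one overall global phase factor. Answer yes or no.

No, they are not equivalent — no single phase factor reconciles the two unitaries.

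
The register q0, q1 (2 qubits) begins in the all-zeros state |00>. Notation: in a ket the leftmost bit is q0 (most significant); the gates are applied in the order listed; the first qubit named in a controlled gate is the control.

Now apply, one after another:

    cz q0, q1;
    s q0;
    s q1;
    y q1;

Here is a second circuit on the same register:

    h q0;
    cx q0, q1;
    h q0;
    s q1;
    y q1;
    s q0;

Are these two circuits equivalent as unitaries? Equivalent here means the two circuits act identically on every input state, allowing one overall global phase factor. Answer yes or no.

No: there is an input state on which the two circuits produce genuinely different outputs (not merely differing by a phase).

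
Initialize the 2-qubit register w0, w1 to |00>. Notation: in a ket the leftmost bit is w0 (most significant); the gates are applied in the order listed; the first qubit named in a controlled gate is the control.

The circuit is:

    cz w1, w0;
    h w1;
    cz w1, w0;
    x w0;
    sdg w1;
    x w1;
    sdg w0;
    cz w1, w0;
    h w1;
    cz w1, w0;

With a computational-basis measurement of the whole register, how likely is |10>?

A full measurement returns |10> with probability 1/2.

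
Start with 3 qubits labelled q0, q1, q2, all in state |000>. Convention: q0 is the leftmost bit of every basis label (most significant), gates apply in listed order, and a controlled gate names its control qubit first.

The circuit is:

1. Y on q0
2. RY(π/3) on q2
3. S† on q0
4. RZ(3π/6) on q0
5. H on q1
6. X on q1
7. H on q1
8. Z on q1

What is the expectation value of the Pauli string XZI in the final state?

The observable XZI averages to 0. Key observation: gates 5-8 undo each other exactly, leaving only the rest of the circuit to track.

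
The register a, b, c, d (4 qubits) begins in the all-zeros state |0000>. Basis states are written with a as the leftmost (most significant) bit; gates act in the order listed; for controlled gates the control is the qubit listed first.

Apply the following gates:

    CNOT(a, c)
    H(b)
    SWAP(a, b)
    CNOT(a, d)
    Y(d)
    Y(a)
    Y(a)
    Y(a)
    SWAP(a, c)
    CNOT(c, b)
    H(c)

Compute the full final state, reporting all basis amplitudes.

The final amplitudes are -1/2 on |0000>, -1/2 on |0010>, -1/2 on |0101>, 1/2 on |0111>, and 0 on every other basis state.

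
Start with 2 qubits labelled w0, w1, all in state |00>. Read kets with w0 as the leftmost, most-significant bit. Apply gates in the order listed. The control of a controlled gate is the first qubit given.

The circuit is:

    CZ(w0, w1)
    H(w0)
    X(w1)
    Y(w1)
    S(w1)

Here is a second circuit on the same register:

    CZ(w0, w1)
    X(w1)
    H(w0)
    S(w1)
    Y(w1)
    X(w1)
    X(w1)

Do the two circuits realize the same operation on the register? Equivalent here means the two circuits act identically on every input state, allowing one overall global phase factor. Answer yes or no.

No — the two circuits implement different unitaries, even allowing a global phase.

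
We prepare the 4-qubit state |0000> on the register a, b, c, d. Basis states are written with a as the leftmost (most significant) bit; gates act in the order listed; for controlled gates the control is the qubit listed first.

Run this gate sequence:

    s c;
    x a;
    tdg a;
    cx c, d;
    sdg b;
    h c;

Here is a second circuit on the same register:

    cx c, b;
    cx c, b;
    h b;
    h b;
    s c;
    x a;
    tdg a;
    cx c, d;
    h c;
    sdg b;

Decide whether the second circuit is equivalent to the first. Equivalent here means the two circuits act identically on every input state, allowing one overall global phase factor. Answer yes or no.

Yes, they are equivalent — the unitaries differ by at most a global phase.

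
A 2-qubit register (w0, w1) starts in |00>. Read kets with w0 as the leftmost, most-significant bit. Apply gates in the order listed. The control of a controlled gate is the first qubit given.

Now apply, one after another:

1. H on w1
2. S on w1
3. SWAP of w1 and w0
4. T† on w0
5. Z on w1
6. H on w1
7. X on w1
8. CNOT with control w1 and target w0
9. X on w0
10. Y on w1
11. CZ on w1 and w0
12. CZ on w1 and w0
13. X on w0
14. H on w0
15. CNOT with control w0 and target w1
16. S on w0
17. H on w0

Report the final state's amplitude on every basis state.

After the circuit, the state carries amplitude -1/4 - I/4 - exp(3*I*pi/4)/4 + exp(I*pi/4)/4 on |00>, -1/4 + I/4 + sqrt(2)*I/4 on |01>, 1/4 - I/4 - exp(I*pi/4)/4 - exp(3*I*pi/4)/4 on |10>, 1/4 - exp(I*pi/4)/4 + exp(3*I*pi/4)/4 + I/4 on |11>.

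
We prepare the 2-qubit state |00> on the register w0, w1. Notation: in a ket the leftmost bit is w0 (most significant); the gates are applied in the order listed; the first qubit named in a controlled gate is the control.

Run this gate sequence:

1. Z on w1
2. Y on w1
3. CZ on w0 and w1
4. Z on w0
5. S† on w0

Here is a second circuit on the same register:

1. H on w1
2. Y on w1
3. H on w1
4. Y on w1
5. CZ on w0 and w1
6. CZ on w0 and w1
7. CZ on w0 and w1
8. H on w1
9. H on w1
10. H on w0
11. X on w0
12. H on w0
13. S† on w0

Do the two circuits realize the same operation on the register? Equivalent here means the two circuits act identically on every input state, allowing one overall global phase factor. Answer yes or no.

No, they are not equivalent — no single phase factor reconciles the two unitaries.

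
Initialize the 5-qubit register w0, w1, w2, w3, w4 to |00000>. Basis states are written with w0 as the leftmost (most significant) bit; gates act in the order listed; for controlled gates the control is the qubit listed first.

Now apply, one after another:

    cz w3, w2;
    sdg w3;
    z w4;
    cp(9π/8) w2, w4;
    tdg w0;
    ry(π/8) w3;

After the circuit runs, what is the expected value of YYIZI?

The expectation value of YYIZI is 0.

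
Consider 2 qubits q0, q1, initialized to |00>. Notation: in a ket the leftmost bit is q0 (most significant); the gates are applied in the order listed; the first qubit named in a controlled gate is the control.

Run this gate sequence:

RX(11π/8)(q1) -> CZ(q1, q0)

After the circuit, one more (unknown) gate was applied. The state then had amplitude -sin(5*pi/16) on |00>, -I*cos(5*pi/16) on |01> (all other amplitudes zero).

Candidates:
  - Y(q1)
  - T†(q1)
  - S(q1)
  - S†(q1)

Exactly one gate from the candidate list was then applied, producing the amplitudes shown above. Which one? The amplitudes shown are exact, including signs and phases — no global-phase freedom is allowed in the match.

It was Y(q1) that produced the state shown.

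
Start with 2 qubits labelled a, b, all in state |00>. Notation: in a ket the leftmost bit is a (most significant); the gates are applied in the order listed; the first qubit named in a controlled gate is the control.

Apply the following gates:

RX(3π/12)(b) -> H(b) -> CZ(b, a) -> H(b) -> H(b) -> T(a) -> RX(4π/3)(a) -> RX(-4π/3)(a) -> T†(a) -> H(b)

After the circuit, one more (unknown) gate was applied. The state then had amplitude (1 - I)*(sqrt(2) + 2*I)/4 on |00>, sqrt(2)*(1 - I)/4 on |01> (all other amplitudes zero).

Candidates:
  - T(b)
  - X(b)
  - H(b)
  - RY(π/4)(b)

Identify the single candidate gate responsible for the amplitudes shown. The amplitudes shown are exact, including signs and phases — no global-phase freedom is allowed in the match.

The applied gate was RY(π/4)(b).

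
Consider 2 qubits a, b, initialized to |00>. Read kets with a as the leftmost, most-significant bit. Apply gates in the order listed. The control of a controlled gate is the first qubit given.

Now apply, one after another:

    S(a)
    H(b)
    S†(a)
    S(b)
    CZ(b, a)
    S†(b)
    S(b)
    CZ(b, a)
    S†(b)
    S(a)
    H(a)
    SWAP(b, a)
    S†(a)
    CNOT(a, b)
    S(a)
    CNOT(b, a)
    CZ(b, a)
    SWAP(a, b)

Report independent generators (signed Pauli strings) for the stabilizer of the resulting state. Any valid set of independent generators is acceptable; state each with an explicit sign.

The stabilizer group can be generated by +XZ, +ZX, among other valid generating sets. Key observation: steps 3-10 multiply out to the identity, so the circuit reduces to the remaining gates.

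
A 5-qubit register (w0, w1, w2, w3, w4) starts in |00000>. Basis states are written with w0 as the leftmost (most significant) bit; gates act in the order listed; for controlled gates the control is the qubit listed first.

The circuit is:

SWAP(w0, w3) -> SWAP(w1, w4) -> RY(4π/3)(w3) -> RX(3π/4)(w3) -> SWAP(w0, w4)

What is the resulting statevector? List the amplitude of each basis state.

The final amplitudes are -sqrt(2 - sqrt(2))/4 - I*sqrt(3*sqrt(2) + 6)/4 on |00000>, sqrt(6 - 3*sqrt(2))/4 + I*sqrt(sqrt(2) + 2)/4 on |00010>, and 0 on every other basis state.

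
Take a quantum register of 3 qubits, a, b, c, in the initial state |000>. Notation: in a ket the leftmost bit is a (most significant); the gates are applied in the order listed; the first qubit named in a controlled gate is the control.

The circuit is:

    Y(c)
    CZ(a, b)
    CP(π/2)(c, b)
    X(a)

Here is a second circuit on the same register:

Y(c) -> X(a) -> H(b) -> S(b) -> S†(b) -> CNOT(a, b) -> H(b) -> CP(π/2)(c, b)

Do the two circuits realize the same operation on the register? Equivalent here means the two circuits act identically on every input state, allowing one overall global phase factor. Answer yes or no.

No, they are not equivalent — no single phase factor reconciles the two unitaries.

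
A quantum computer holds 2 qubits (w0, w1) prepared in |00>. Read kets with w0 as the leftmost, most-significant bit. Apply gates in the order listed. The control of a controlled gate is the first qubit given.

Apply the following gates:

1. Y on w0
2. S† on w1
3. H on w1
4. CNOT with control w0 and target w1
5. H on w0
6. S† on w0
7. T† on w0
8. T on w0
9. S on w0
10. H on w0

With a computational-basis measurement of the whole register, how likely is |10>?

The probability of measuring |10> is 1/2.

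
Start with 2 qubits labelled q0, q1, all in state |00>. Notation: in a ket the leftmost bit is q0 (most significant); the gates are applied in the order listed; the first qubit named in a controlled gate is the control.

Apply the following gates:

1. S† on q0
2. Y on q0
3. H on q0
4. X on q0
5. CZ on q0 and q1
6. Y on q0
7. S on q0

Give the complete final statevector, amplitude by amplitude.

The resulting statevector has amplitude sqrt(2)/2 on |00>, 0 on |01>, sqrt(2)*I/2 on |10>, 0 on |11>.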